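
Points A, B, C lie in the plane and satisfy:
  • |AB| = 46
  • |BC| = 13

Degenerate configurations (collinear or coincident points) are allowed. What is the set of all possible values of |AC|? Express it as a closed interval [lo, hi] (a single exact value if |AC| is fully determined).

|AB| ∈ {46}
|BC| ∈ {13}
|AC| ∈ [33, 59]

|AC| ∈ [33, 59]  (≈ [33.0000, 59.0000])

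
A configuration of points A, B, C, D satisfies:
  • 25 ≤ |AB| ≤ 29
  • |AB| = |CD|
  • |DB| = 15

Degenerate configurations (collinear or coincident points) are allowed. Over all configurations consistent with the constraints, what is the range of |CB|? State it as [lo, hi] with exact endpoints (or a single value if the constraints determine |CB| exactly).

|CB| ∈ [10, 44]  (≈ [10.0000, 44.0000])

|AB| ∈ [25, 29]
|BD| ∈ {15}
|CD| ∈ [25, 29]
|AD| ∈ [10, 44]
|BC| ∈ [10, 44]
|AC| ∈ [0, 73]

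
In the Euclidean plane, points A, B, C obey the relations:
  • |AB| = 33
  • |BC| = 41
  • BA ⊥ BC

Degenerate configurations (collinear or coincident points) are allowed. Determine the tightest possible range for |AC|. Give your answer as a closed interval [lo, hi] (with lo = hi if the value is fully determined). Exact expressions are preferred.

|AB| ∈ {33}
|BC| ∈ {41}
|AC| ∈ {√(2770)}

|AC| = √(2770)  (≈ 52.6308)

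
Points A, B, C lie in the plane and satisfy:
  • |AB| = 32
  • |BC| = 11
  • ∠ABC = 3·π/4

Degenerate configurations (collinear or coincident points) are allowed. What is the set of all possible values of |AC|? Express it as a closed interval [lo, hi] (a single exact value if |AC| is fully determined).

|AC| = √(352·√(2) + 1145)  (≈ 40.5315)

|AB| ∈ {32}
|BC| ∈ {11}
|AC| ∈ {√(352·√(2) + 1145)}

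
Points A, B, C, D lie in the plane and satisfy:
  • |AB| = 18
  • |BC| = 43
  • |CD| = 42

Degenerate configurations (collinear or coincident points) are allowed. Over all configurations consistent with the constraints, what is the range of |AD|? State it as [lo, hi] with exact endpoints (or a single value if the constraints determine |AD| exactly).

|AB| ∈ {18}
|BC| ∈ {43}
|CD| ∈ {42}
|AC| ∈ [25, 61]
|BD| ∈ [1, 85]
|AD| ∈ [0, 103]

|AD| ∈ [0, 103]  (≈ [0.0000, 103.0000])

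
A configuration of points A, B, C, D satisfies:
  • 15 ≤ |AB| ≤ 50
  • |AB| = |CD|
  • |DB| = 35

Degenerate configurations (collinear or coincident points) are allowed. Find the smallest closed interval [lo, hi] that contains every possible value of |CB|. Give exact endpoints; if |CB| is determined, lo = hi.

|CB| ∈ [0, 85]  (≈ [0.0000, 85.0000])

|AB| ∈ [15, 50]
|BD| ∈ {35}
|CD| ∈ [15, 50]
|AD| ∈ [0, 85]
|BC| ∈ [0, 85]
|AC| ∈ [0, 135]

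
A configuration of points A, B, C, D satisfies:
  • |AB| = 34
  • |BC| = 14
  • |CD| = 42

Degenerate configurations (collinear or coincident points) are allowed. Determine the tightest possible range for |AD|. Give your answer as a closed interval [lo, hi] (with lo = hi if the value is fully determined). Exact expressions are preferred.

|AD| ∈ [0, 90]  (≈ [0.0000, 90.0000])

|AB| ∈ {34}
|BC| ∈ {14}
|CD| ∈ {42}
|AC| ∈ [20, 48]
|BD| ∈ [28, 56]
|AD| ∈ [0, 90]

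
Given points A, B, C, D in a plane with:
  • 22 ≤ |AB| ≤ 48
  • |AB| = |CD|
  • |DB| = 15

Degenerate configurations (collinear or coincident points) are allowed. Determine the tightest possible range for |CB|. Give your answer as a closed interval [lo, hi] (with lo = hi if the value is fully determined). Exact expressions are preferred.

|CB| ∈ [7, 63]  (≈ [7.0000, 63.0000])

|AB| ∈ [22, 48]
|BD| ∈ {15}
|CD| ∈ [22, 48]
|AD| ∈ [7, 63]
|BC| ∈ [7, 63]
|AC| ∈ [0, 111]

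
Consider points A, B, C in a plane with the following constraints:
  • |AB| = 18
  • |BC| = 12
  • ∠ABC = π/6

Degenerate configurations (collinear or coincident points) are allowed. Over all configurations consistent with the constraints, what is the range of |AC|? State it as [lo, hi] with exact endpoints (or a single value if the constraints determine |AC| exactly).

|AC| = 6·√(13 - 6·√(3))  (≈ 9.6890)

|AB| ∈ {18}
|BC| ∈ {12}
|AC| ∈ {6·√(13 - 6·√(3))}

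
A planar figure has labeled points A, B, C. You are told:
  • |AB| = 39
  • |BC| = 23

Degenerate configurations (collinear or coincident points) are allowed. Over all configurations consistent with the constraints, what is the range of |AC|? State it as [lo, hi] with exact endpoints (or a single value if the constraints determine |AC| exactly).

|AB| ∈ {39}
|BC| ∈ {23}
|AC| ∈ [16, 62]

|AC| ∈ [16, 62]  (≈ [16.0000, 62.0000])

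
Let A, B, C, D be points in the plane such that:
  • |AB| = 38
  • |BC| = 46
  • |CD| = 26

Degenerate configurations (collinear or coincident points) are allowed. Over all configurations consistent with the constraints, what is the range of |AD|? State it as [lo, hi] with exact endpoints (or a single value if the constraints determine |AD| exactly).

|AB| ∈ {38}
|BC| ∈ {46}
|CD| ∈ {26}
|AC| ∈ [8, 84]
|BD| ∈ [20, 72]
|AD| ∈ [0, 110]

|AD| ∈ [0, 110]  (≈ [0.0000, 110.0000])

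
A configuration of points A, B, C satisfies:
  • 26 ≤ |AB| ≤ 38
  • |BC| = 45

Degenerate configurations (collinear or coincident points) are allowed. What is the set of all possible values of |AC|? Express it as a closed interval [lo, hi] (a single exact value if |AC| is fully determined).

|AC| ∈ [7, 83]  (≈ [7.0000, 83.0000])

|AB| ∈ [26, 38]
|BC| ∈ {45}
|AC| ∈ [7, 83]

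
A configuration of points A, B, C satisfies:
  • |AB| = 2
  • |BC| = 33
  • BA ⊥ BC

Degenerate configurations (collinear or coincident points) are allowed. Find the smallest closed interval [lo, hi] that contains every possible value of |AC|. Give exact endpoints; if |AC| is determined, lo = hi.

|AC| = √(1093)  (≈ 33.0606)

|AB| ∈ {2}
|BC| ∈ {33}
|AC| ∈ {√(1093)}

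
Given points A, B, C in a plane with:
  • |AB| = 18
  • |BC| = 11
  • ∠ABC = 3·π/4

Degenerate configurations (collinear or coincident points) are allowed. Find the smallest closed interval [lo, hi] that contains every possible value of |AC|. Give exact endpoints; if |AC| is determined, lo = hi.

|AC| = √(198·√(2) + 445)  (≈ 26.9261)

|AB| ∈ {18}
|BC| ∈ {11}
|AC| ∈ {√(198·√(2) + 445)}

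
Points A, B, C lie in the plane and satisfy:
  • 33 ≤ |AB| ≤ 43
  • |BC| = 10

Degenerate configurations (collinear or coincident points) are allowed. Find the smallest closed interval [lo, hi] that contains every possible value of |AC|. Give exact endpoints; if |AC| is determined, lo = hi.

|AC| ∈ [23, 53]  (≈ [23.0000, 53.0000])

|AB| ∈ [33, 43]
|BC| ∈ {10}
|AC| ∈ [23, 53]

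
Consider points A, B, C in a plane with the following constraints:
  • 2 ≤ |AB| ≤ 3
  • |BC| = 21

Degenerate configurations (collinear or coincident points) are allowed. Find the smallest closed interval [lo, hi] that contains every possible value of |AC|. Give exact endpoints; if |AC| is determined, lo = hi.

|AB| ∈ [2, 3]
|BC| ∈ {21}
|AC| ∈ [18, 24]

|AC| ∈ [18, 24]  (≈ [18.0000, 24.0000])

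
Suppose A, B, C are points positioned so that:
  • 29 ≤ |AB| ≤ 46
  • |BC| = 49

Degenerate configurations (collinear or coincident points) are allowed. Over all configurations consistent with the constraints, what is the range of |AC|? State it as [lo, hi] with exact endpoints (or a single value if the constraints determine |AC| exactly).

|AB| ∈ [29, 46]
|BC| ∈ {49}
|AC| ∈ [3, 95]

|AC| ∈ [3, 95]  (≈ [3.0000, 95.0000])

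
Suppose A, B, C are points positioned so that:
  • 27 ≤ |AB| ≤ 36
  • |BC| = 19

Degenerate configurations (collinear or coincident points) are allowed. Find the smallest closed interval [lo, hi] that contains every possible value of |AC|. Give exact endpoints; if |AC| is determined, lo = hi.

|AC| ∈ [8, 55]  (≈ [8.0000, 55.0000])

|AB| ∈ [27, 36]
|BC| ∈ {19}
|AC| ∈ [8, 55]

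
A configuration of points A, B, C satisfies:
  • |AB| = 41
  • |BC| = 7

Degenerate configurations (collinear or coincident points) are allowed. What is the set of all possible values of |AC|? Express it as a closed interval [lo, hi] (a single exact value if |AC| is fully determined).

|AC| ∈ [34, 48]  (≈ [34.0000, 48.0000])

|AB| ∈ {41}
|BC| ∈ {7}
|AC| ∈ [34, 48]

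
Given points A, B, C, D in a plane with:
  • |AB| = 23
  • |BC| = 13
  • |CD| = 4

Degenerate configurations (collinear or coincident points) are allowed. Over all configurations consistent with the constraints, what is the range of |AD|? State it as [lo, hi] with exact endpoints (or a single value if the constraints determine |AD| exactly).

|AB| ∈ {23}
|BC| ∈ {13}
|CD| ∈ {4}
|AC| ∈ [10, 36]
|BD| ∈ [9, 17]
|AD| ∈ [6, 40]

|AD| ∈ [6, 40]  (≈ [6.0000, 40.0000])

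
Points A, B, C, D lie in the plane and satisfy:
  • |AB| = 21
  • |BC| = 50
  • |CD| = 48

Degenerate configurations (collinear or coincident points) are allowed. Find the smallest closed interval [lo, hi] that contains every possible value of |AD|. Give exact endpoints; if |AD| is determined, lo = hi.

|AD| ∈ [0, 119]  (≈ [0.0000, 119.0000])

|AB| ∈ {21}
|BC| ∈ {50}
|CD| ∈ {48}
|AC| ∈ [29, 71]
|BD| ∈ [2, 98]
|AD| ∈ [0, 119]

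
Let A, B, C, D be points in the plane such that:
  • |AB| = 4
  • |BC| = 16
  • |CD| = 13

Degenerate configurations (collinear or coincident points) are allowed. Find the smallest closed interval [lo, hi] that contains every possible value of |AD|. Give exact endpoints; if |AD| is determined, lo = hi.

|AB| ∈ {4}
|BC| ∈ {16}
|CD| ∈ {13}
|AC| ∈ [12, 20]
|BD| ∈ [3, 29]
|AD| ∈ [0, 33]

|AD| ∈ [0, 33]  (≈ [0.0000, 33.0000])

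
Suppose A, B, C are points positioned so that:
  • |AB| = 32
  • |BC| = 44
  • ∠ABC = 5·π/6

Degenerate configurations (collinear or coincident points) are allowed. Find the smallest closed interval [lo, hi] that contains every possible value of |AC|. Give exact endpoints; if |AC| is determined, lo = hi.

|AB| ∈ {32}
|BC| ∈ {44}
|AC| ∈ {4·√(88·√(3) + 185)}

|AC| = 4·√(88·√(3) + 185)  (≈ 73.4760)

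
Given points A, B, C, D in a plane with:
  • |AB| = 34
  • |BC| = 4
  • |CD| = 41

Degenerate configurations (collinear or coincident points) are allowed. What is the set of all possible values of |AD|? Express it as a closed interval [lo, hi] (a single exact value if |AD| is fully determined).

|AB| ∈ {34}
|BC| ∈ {4}
|CD| ∈ {41}
|AC| ∈ [30, 38]
|BD| ∈ [37, 45]
|AD| ∈ [3, 79]

|AD| ∈ [3, 79]  (≈ [3.0000, 79.0000])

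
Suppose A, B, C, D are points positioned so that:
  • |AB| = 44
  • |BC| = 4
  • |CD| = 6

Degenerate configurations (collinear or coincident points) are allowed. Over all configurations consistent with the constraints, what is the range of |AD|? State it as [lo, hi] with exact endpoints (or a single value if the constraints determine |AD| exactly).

|AB| ∈ {44}
|BC| ∈ {4}
|CD| ∈ {6}
|AC| ∈ [40, 48]
|BD| ∈ [2, 10]
|AD| ∈ [34, 54]

|AD| ∈ [34, 54]  (≈ [34.0000, 54.0000])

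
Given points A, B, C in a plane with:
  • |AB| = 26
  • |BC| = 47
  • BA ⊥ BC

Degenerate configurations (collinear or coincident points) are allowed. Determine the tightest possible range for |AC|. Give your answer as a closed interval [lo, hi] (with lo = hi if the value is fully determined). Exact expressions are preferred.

|AB| ∈ {26}
|BC| ∈ {47}
|AC| ∈ {√(2885)}

|AC| = √(2885)  (≈ 53.7122)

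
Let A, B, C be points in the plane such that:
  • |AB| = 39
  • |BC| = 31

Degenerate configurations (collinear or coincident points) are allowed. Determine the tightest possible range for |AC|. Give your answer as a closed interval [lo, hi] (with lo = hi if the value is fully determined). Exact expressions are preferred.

|AB| ∈ {39}
|BC| ∈ {31}
|AC| ∈ [8, 70]

|AC| ∈ [8, 70]  (≈ [8.0000, 70.0000])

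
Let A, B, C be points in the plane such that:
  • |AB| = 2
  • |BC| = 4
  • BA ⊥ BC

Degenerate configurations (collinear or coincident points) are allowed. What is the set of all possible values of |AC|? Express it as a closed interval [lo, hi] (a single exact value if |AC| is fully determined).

|AC| = 2·√(5)  (≈ 4.4721)

|AB| ∈ {2}
|BC| ∈ {4}
|AC| ∈ {2·√(5)}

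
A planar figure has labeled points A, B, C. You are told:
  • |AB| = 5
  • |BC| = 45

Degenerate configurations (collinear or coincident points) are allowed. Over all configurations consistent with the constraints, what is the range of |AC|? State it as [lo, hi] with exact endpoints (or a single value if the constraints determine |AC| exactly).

|AB| ∈ {5}
|BC| ∈ {45}
|AC| ∈ [40, 50]

|AC| ∈ [40, 50]  (≈ [40.0000, 50.0000])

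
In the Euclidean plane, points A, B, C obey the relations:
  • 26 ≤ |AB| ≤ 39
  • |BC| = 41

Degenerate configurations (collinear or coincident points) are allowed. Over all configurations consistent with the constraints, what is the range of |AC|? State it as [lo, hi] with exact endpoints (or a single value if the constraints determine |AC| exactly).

|AC| ∈ [2, 80]  (≈ [2.0000, 80.0000])

|AB| ∈ [26, 39]
|BC| ∈ {41}
|AC| ∈ [2, 80]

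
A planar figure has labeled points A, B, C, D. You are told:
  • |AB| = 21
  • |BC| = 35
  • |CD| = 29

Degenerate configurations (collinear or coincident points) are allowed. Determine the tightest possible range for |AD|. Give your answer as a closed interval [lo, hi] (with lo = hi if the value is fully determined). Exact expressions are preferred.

|AD| ∈ [0, 85]  (≈ [0.0000, 85.0000])

|AB| ∈ {21}
|BC| ∈ {35}
|CD| ∈ {29}
|AC| ∈ [14, 56]
|BD| ∈ [6, 64]
|AD| ∈ [0, 85]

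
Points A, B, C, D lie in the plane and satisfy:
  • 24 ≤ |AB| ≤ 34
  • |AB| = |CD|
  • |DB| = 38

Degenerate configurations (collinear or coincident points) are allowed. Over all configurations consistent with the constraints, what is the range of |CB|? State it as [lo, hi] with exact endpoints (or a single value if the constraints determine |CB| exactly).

|CB| ∈ [4, 72]  (≈ [4.0000, 72.0000])

|AB| ∈ [24, 34]
|BD| ∈ {38}
|CD| ∈ [24, 34]
|AD| ∈ [4, 72]
|BC| ∈ [4, 72]
|AC| ∈ [0, 106]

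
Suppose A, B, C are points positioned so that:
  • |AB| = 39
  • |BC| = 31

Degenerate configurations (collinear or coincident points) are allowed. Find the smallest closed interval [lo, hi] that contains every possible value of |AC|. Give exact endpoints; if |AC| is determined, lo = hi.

|AC| ∈ [8, 70]  (≈ [8.0000, 70.0000])

|AB| ∈ {39}
|BC| ∈ {31}
|AC| ∈ [8, 70]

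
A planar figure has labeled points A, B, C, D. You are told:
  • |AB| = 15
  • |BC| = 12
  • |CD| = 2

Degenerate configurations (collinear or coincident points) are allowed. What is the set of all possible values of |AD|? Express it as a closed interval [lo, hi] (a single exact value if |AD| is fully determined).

|AB| ∈ {15}
|BC| ∈ {12}
|CD| ∈ {2}
|AC| ∈ [3, 27]
|BD| ∈ [10, 14]
|AD| ∈ [1, 29]

|AD| ∈ [1, 29]  (≈ [1.0000, 29.0000])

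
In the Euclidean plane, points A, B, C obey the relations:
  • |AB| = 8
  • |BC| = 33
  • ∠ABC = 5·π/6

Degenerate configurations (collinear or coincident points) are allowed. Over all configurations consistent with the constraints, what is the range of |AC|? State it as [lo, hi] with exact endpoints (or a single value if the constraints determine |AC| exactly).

|AC| = √(264·√(3) + 1153)  (≈ 40.1281)

|AB| ∈ {8}
|BC| ∈ {33}
|AC| ∈ {√(264·√(3) + 1153)}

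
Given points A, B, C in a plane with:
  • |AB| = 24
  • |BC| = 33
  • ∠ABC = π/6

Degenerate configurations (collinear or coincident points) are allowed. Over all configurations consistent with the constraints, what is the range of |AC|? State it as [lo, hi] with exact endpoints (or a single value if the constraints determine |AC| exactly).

|AC| = 3·√(185 - 88·√(3))  (≈ 17.1235)

|AB| ∈ {24}
|BC| ∈ {33}
|AC| ∈ {3·√(185 - 88·√(3))}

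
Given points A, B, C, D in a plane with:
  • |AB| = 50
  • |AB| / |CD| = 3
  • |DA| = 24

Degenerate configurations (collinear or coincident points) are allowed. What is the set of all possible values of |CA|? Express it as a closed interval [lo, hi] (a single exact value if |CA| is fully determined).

|AB| ∈ {50}
|AD| ∈ {24}
|CD| ∈ {50/3}
|BD| ∈ [26, 74]
|AC| ∈ [22/3, 122/3]
|BC| ∈ [28/3, 272/3]

|CA| ∈ [22/3, 122/3]  (≈ [7.3333, 40.6667])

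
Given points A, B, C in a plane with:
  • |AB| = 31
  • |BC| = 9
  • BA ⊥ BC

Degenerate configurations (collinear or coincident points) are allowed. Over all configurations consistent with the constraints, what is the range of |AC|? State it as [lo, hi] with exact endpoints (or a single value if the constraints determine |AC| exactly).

|AC| = √(1042)  (≈ 32.2800)

|AB| ∈ {31}
|BC| ∈ {9}
|AC| ∈ {√(1042)}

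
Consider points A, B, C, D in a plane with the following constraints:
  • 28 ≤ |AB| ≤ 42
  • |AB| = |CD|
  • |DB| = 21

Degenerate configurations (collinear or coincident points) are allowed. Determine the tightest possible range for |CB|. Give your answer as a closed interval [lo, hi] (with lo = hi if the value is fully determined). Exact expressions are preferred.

|AB| ∈ [28, 42]
|BD| ∈ {21}
|CD| ∈ [28, 42]
|AD| ∈ [7, 63]
|BC| ∈ [7, 63]
|AC| ∈ [0, 105]

|CB| ∈ [7, 63]  (≈ [7.0000, 63.0000])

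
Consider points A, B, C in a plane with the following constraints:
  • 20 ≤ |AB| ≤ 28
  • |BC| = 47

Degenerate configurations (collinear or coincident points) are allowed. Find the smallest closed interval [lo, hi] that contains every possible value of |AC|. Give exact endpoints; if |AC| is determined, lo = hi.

|AC| ∈ [19, 75]  (≈ [19.0000, 75.0000])

|AB| ∈ [20, 28]
|BC| ∈ {47}
|AC| ∈ [19, 75]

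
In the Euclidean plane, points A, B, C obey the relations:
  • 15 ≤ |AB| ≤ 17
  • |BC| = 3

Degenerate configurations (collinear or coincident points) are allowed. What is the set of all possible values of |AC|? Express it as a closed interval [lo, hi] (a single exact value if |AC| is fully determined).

|AB| ∈ [15, 17]
|BC| ∈ {3}
|AC| ∈ [12, 20]

|AC| ∈ [12, 20]  (≈ [12.0000, 20.0000])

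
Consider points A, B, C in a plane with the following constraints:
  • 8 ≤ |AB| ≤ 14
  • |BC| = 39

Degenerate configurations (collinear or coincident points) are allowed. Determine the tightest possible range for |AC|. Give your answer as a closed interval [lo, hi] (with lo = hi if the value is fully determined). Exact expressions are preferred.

|AB| ∈ [8, 14]
|BC| ∈ {39}
|AC| ∈ [25, 53]

|AC| ∈ [25, 53]  (≈ [25.0000, 53.0000])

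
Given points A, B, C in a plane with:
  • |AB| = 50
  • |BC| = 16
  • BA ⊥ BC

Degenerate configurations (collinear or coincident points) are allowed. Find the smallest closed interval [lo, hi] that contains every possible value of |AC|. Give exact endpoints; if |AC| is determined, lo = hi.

|AC| = 2·√(689)  (≈ 52.4976)

|AB| ∈ {50}
|BC| ∈ {16}
|AC| ∈ {2·√(689)}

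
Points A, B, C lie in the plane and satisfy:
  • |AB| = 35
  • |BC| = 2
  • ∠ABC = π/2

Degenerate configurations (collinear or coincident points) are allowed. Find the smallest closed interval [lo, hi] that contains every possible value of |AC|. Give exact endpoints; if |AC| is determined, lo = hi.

|AB| ∈ {35}
|BC| ∈ {2}
|AC| ∈ {√(1229)}

|AC| = √(1229)  (≈ 35.0571)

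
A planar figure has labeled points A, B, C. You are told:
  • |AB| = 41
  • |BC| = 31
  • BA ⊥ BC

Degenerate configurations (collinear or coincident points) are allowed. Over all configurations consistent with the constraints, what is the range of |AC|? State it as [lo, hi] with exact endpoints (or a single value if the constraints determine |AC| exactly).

|AB| ∈ {41}
|BC| ∈ {31}
|AC| ∈ {√(2642)}

|AC| = √(2642)  (≈ 51.4004)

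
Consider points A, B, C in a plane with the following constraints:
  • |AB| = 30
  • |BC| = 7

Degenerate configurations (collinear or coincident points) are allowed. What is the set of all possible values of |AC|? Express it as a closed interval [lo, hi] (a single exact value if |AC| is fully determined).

|AC| ∈ [23, 37]  (≈ [23.0000, 37.0000])

|AB| ∈ {30}
|BC| ∈ {7}
|AC| ∈ [23, 37]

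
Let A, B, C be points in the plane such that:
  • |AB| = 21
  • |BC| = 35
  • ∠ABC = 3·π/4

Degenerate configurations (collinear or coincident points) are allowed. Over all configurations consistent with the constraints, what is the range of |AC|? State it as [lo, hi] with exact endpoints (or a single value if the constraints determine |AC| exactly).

|AB| ∈ {21}
|BC| ∈ {35}
|AC| ∈ {7·√(15·√(2) + 34)}

|AC| = 7·√(15·√(2) + 34)  (≈ 52.0139)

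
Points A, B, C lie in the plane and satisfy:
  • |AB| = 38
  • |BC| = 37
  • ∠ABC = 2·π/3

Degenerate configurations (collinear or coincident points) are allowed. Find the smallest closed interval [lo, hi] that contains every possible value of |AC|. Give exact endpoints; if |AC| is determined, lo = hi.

|AB| ∈ {38}
|BC| ∈ {37}
|AC| ∈ {√(4219)}

|AC| = √(4219)  (≈ 64.9538)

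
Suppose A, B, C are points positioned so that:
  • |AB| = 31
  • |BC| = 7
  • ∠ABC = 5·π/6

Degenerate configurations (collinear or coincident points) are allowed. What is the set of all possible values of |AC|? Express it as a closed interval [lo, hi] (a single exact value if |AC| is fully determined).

|AC| = √(217·√(3) + 1010)  (≈ 37.2271)

|AB| ∈ {31}
|BC| ∈ {7}
|AC| ∈ {√(217·√(3) + 1010)}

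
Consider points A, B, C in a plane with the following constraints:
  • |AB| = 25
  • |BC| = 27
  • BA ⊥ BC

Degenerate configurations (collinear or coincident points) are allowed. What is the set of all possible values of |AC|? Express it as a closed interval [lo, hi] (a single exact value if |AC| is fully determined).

|AB| ∈ {25}
|BC| ∈ {27}
|AC| ∈ {√(1354)}

|AC| = √(1354)  (≈ 36.7967)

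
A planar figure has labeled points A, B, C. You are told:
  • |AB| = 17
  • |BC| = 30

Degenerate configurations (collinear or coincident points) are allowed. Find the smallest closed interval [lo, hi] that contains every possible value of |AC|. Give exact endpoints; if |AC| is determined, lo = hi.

|AB| ∈ {17}
|BC| ∈ {30}
|AC| ∈ [13, 47]

|AC| ∈ [13, 47]  (≈ [13.0000, 47.0000])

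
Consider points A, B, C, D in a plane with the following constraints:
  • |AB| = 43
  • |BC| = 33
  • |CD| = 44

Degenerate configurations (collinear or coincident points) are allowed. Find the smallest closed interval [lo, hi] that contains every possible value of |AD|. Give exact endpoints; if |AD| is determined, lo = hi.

|AD| ∈ [0, 120]  (≈ [0.0000, 120.0000])

|AB| ∈ {43}
|BC| ∈ {33}
|CD| ∈ {44}
|AC| ∈ [10, 76]
|BD| ∈ [11, 77]
|AD| ∈ [0, 120]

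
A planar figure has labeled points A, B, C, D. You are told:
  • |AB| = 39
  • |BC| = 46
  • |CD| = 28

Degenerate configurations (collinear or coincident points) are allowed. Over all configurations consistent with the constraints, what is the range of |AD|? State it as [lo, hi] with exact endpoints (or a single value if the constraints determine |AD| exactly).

|AD| ∈ [0, 113]  (≈ [0.0000, 113.0000])

|AB| ∈ {39}
|BC| ∈ {46}
|CD| ∈ {28}
|AC| ∈ [7, 85]
|BD| ∈ [18, 74]
|AD| ∈ [0, 113]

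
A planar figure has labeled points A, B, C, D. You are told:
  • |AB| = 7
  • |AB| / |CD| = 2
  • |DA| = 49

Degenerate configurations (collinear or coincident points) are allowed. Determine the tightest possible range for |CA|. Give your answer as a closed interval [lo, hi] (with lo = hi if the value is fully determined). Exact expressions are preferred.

|CA| ∈ [91/2, 105/2]  (≈ [45.5000, 52.5000])

|AB| ∈ {7}
|AD| ∈ {49}
|CD| ∈ {7/2}
|BD| ∈ [42, 56]
|AC| ∈ [91/2, 105/2]
|BC| ∈ [77/2, 119/2]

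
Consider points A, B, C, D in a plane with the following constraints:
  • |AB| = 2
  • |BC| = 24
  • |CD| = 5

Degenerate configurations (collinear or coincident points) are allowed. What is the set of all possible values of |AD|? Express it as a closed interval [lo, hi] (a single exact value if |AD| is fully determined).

|AB| ∈ {2}
|BC| ∈ {24}
|CD| ∈ {5}
|AC| ∈ [22, 26]
|BD| ∈ [19, 29]
|AD| ∈ [17, 31]

|AD| ∈ [17, 31]  (≈ [17.0000, 31.0000])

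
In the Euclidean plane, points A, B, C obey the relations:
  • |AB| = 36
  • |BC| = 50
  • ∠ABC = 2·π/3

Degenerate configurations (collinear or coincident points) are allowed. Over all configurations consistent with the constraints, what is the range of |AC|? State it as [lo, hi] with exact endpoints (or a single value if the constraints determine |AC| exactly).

|AC| = 2·√(1399)  (≈ 74.8064)

|AB| ∈ {36}
|BC| ∈ {50}
|AC| ∈ {2·√(1399)}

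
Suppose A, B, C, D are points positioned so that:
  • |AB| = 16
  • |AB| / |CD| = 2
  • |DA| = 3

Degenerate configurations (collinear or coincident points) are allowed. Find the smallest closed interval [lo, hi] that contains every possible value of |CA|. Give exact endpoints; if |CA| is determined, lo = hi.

|CA| ∈ [5, 11]  (≈ [5.0000, 11.0000])

|AB| ∈ {16}
|AD| ∈ {3}
|CD| ∈ {8}
|BD| ∈ [13, 19]
|AC| ∈ [5, 11]
|BC| ∈ [5, 27]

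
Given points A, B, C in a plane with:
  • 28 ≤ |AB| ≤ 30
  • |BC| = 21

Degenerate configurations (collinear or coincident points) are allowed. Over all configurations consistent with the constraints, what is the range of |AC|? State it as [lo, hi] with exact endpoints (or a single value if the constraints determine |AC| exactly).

|AC| ∈ [7, 51]  (≈ [7.0000, 51.0000])

|AB| ∈ [28, 30]
|BC| ∈ {21}
|AC| ∈ [7, 51]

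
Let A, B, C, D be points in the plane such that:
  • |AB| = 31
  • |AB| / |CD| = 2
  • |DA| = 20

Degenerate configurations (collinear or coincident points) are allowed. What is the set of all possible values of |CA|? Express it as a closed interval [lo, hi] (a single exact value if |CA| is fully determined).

|CA| ∈ [9/2, 71/2]  (≈ [4.5000, 35.5000])

|AB| ∈ {31}
|AD| ∈ {20}
|CD| ∈ {31/2}
|BD| ∈ [11, 51]
|AC| ∈ [9/2, 71/2]
|BC| ∈ [0, 133/2]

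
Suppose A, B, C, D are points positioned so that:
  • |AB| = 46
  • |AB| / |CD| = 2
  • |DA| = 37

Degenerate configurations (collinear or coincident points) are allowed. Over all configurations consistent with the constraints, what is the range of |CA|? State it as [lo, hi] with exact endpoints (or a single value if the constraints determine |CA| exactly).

|AB| ∈ {46}
|AD| ∈ {37}
|CD| ∈ {23}
|BD| ∈ [9, 83]
|AC| ∈ [14, 60]
|BC| ∈ [0, 106]

|CA| ∈ [14, 60]  (≈ [14.0000, 60.0000])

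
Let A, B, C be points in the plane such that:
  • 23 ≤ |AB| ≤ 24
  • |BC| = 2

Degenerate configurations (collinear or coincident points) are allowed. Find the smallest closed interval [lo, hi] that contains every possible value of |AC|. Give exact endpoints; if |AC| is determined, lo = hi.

|AB| ∈ [23, 24]
|BC| ∈ {2}
|AC| ∈ [21, 26]

|AC| ∈ [21, 26]  (≈ [21.0000, 26.0000])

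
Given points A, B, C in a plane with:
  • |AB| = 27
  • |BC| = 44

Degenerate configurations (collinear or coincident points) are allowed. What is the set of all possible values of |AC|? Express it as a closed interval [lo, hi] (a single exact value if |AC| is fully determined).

|AC| ∈ [17, 71]  (≈ [17.0000, 71.0000])

|AB| ∈ {27}
|BC| ∈ {44}
|AC| ∈ [17, 71]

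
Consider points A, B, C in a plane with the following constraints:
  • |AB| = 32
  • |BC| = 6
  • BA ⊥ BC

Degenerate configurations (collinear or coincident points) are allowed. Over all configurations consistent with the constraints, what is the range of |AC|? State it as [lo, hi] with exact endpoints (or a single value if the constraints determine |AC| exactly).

|AC| = 2·√(265)  (≈ 32.5576)

|AB| ∈ {32}
|BC| ∈ {6}
|AC| ∈ {2·√(265)}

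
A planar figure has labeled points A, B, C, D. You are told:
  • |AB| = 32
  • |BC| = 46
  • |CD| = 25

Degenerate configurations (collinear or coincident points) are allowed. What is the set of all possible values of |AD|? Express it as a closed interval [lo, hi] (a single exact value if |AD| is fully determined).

|AD| ∈ [0, 103]  (≈ [0.0000, 103.0000])

|AB| ∈ {32}
|BC| ∈ {46}
|CD| ∈ {25}
|AC| ∈ [14, 78]
|BD| ∈ [21, 71]
|AD| ∈ [0, 103]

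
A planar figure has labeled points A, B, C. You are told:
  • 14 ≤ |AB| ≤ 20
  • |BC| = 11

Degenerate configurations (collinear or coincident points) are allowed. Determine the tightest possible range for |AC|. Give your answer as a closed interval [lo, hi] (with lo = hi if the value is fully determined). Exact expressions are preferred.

|AC| ∈ [3, 31]  (≈ [3.0000, 31.0000])

|AB| ∈ [14, 20]
|BC| ∈ {11}
|AC| ∈ [3, 31]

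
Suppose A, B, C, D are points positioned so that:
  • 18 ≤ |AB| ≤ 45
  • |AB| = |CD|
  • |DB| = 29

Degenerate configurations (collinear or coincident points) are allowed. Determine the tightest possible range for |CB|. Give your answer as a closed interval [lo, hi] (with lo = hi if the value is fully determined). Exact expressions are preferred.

|CB| ∈ [0, 74]  (≈ [0.0000, 74.0000])

|AB| ∈ [18, 45]
|BD| ∈ {29}
|CD| ∈ [18, 45]
|AD| ∈ [0, 74]
|BC| ∈ [0, 74]
|AC| ∈ [0, 119]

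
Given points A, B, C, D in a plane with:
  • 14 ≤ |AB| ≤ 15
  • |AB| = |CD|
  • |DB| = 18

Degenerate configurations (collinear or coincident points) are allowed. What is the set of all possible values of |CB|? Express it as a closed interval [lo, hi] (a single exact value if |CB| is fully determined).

|CB| ∈ [3, 33]  (≈ [3.0000, 33.0000])

|AB| ∈ [14, 15]
|BD| ∈ {18}
|CD| ∈ [14, 15]
|AD| ∈ [3, 33]
|BC| ∈ [3, 33]
|AC| ∈ [0, 48]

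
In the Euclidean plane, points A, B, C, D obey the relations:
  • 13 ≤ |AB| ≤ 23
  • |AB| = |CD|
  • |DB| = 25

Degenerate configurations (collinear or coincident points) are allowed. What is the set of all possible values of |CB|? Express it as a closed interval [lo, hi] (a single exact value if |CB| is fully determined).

|CB| ∈ [2, 48]  (≈ [2.0000, 48.0000])

|AB| ∈ [13, 23]
|BD| ∈ {25}
|CD| ∈ [13, 23]
|AD| ∈ [2, 48]
|BC| ∈ [2, 48]
|AC| ∈ [0, 71]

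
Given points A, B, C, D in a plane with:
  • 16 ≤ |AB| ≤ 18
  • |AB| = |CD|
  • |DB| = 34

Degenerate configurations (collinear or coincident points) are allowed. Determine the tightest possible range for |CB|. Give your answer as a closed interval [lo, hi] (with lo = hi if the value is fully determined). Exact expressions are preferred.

|AB| ∈ [16, 18]
|BD| ∈ {34}
|CD| ∈ [16, 18]
|AD| ∈ [16, 52]
|BC| ∈ [16, 52]
|AC| ∈ [0, 70]

|CB| ∈ [16, 52]  (≈ [16.0000, 52.0000])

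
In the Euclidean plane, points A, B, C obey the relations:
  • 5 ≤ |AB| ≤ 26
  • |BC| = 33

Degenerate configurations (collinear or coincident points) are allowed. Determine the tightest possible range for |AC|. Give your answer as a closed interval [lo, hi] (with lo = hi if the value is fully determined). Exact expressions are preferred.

|AC| ∈ [7, 59]  (≈ [7.0000, 59.0000])

|AB| ∈ [5, 26]
|BC| ∈ {33}
|AC| ∈ [7, 59]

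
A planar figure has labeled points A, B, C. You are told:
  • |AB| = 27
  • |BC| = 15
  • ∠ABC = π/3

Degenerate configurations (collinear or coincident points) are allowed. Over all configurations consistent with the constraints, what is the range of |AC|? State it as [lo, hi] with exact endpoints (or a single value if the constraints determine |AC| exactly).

|AB| ∈ {27}
|BC| ∈ {15}
|AC| ∈ {3·√(61)}

|AC| = 3·√(61)  (≈ 23.4307)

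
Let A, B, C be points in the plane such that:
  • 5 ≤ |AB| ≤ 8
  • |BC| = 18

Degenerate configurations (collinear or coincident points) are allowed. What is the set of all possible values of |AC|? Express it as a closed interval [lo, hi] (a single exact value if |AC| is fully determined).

|AB| ∈ [5, 8]
|BC| ∈ {18}
|AC| ∈ [10, 26]

|AC| ∈ [10, 26]  (≈ [10.0000, 26.0000])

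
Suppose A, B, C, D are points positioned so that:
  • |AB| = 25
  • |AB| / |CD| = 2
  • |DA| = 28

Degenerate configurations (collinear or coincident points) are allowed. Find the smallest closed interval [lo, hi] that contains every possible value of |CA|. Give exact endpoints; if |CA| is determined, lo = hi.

|CA| ∈ [31/2, 81/2]  (≈ [15.5000, 40.5000])

|AB| ∈ {25}
|AD| ∈ {28}
|CD| ∈ {25/2}
|BD| ∈ [3, 53]
|AC| ∈ [31/2, 81/2]
|BC| ∈ [0, 131/2]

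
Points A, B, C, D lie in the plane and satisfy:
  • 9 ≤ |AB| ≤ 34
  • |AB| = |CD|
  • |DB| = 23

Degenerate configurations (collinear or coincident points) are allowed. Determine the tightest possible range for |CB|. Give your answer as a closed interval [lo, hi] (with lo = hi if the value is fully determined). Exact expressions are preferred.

|AB| ∈ [9, 34]
|BD| ∈ {23}
|CD| ∈ [9, 34]
|AD| ∈ [0, 57]
|BC| ∈ [0, 57]
|AC| ∈ [0, 91]

|CB| ∈ [0, 57]  (≈ [0.0000, 57.0000])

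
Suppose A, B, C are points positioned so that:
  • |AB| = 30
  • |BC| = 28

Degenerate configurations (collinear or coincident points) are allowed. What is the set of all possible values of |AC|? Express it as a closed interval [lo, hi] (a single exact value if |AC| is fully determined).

|AB| ∈ {30}
|BC| ∈ {28}
|AC| ∈ [2, 58]

|AC| ∈ [2, 58]  (≈ [2.0000, 58.0000])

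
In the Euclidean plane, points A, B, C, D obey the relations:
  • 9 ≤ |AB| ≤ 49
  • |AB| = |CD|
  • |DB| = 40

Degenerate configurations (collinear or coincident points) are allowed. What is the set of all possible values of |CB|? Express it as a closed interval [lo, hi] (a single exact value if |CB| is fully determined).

|AB| ∈ [9, 49]
|BD| ∈ {40}
|CD| ∈ [9, 49]
|AD| ∈ [0, 89]
|BC| ∈ [0, 89]
|AC| ∈ [0, 138]

|CB| ∈ [0, 89]  (≈ [0.0000, 89.0000])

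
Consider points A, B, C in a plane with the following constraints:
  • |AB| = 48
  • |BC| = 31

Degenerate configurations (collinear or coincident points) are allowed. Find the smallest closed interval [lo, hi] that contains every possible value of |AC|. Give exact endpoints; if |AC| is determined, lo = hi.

|AC| ∈ [17, 79]  (≈ [17.0000, 79.0000])

|AB| ∈ {48}
|BC| ∈ {31}
|AC| ∈ [17, 79]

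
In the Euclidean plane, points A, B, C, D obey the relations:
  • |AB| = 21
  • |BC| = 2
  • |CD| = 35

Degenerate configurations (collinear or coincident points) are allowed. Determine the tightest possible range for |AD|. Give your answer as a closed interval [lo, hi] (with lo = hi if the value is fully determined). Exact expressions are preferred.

|AB| ∈ {21}
|BC| ∈ {2}
|CD| ∈ {35}
|AC| ∈ [19, 23]
|BD| ∈ [33, 37]
|AD| ∈ [12, 58]

|AD| ∈ [12, 58]  (≈ [12.0000, 58.0000])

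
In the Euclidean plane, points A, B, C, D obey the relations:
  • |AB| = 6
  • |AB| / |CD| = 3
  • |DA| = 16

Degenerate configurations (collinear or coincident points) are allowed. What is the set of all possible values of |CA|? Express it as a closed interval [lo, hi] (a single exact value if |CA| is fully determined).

|AB| ∈ {6}
|AD| ∈ {16}
|CD| ∈ {2}
|BD| ∈ [10, 22]
|AC| ∈ [14, 18]
|BC| ∈ [8, 24]

|CA| ∈ [14, 18]  (≈ [14.0000, 18.0000])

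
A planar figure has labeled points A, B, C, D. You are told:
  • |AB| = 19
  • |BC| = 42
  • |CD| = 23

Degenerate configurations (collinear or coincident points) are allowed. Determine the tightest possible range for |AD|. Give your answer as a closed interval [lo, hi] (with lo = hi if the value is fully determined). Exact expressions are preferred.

|AD| ∈ [0, 84]  (≈ [0.0000, 84.0000])

|AB| ∈ {19}
|BC| ∈ {42}
|CD| ∈ {23}
|AC| ∈ [23, 61]
|BD| ∈ [19, 65]
|AD| ∈ [0, 84]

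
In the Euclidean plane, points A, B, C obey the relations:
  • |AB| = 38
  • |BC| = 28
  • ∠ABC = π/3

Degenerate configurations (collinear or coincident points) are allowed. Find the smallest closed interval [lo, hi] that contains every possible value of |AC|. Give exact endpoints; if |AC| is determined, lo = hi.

|AB| ∈ {38}
|BC| ∈ {28}
|AC| ∈ {2·√(291)}

|AC| = 2·√(291)  (≈ 34.1174)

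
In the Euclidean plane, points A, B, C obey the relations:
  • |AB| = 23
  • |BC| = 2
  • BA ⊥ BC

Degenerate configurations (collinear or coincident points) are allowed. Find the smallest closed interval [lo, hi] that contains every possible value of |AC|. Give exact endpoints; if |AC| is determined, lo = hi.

|AB| ∈ {23}
|BC| ∈ {2}
|AC| ∈ {√(533)}

|AC| = √(533)  (≈ 23.0868)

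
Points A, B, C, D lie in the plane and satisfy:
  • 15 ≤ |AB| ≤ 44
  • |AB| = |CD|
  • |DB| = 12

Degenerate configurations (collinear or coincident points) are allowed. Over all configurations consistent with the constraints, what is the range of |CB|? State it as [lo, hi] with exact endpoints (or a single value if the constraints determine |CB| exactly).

|CB| ∈ [3, 56]  (≈ [3.0000, 56.0000])

|AB| ∈ [15, 44]
|BD| ∈ {12}
|CD| ∈ [15, 44]
|AD| ∈ [3, 56]
|BC| ∈ [3, 56]
|AC| ∈ [0, 100]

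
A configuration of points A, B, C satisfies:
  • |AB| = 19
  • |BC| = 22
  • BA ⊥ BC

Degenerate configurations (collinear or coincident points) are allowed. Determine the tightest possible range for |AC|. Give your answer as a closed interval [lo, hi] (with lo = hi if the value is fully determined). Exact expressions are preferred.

|AC| = 13·√(5)  (≈ 29.0689)

|AB| ∈ {19}
|BC| ∈ {22}
|AC| ∈ {13·√(5)}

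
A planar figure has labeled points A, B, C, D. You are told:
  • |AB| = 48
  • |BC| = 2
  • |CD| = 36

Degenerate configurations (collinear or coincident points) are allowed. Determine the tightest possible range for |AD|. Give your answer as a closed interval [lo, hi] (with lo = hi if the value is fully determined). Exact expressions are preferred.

|AD| ∈ [10, 86]  (≈ [10.0000, 86.0000])

|AB| ∈ {48}
|BC| ∈ {2}
|CD| ∈ {36}
|AC| ∈ [46, 50]
|BD| ∈ [34, 38]
|AD| ∈ [10, 86]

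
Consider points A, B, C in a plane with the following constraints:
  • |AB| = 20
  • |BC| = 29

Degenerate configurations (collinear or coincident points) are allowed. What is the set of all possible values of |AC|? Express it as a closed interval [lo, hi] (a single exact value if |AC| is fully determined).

|AC| ∈ [9, 49]  (≈ [9.0000, 49.0000])

|AB| ∈ {20}
|BC| ∈ {29}
|AC| ∈ [9, 49]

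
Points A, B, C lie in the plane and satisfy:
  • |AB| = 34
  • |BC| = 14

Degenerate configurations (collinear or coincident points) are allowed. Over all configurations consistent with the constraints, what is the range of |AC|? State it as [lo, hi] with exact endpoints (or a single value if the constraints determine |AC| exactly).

|AC| ∈ [20, 48]  (≈ [20.0000, 48.0000])

|AB| ∈ {34}
|BC| ∈ {14}
|AC| ∈ [20, 48]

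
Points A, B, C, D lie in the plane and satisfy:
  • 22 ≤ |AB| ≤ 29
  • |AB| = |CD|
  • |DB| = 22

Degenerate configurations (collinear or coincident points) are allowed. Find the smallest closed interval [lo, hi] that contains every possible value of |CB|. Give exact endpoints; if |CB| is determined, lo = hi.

|AB| ∈ [22, 29]
|BD| ∈ {22}
|CD| ∈ [22, 29]
|AD| ∈ [0, 51]
|BC| ∈ [0, 51]
|AC| ∈ [0, 80]

|CB| ∈ [0, 51]  (≈ [0.0000, 51.0000])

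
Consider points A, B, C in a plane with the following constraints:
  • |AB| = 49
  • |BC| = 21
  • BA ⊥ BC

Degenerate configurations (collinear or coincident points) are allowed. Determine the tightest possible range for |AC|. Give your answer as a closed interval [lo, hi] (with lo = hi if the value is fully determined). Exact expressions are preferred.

|AB| ∈ {49}
|BC| ∈ {21}
|AC| ∈ {7·√(58)}

|AC| = 7·√(58)  (≈ 53.3104)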